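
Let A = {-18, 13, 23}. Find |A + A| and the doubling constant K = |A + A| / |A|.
K = |A + A| / |A| = 6/3 = 2

Enumerate A + A = {a + b : a, b ∈ A}. With |A| = 3, there are |A|^2 = 9 ordered sum pairs; collecting distinct values, A + A = {-36, -5, 5, 26, 36, 46}, so |A + A| = 6. Thus K = 6/3 = 2. For comparison, the minimum possible |A + A| over all 3-element sets is 2·3 − 1 = 5 (so min K = 5/3), attained only by arithmetic progressions.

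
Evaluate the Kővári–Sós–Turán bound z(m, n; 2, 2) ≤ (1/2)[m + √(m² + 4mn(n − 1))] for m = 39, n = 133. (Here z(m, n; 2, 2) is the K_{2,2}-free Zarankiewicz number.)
z(39, 133; 2, 2) ≤ (1/2)[39 + √(39² + 4·39·133·132)] = (1/2)[39 + √2740257] = 847.1861

Kővári–Sós–Turán: let r_1, ..., r_39 be the row sums and z = Σ r_i the total number of 1s. Each pair of columns can share at most one row with both entries 1 (else a 2×2 all-ones block appears), so Σ_i C(r_i, 2) ≤ C(133, 2) = 8778. By convexity Σ_i C(r_i, 2) ≥ 39·C(z/39, 2) = z(z − 39)/(2·39), giving z² − 39z − 39·133·132 ≤ 0 and hence z ≤ (1/2)[39 + √(1521 + 4·684684)] = (1/2)[39 + √2740257] ≈ (1/2)(39 + 1655.3722) = 847.1861.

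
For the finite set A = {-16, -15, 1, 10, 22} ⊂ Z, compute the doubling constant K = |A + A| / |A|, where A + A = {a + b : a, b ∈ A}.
K = |A + A| / |A| = 15/5 = 3

Enumerate A + A = {a + b : a, b ∈ A}. With |A| = 5, there are |A|^2 = 25 ordered sum pairs; collecting distinct values, A + A = {-32, -31, -30, -15, -14, -6, -5, 2, 6, 7, 11, 20, 23, 32, 44}, so |A + A| = 15. Thus K = 15/5 = 3. For comparison, the minimum possible |A + A| over all 5-element sets is 2·5 − 1 = 9 (so min K = 9/5), attained only by arithmetic progressions.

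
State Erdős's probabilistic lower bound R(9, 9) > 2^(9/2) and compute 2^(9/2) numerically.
2^(9/2) = 22.6274; so R(9, 9) > 22.6274

Colour each edge of K_n uniformly at random with red/blue. The expected number of monochromatic K_9 is C(n, 9) · 2 · 2^(−C(9,2)). If C(n, 9) · 2^(1 − C(9,2)) < 1, then with positive probability no monochromatic K_9 exists, so R(9, 9) > n. The standard estimate C(n, 9) ≤ n^9/9! shows this inequality holds whenever n ≤ 2^(9/2) (since 9! · 2^(C(9,2) − 1) > 2^(9^2/2) ≥ n^9). Hence R(9, 9) > 2^(9/2) = 22.6274.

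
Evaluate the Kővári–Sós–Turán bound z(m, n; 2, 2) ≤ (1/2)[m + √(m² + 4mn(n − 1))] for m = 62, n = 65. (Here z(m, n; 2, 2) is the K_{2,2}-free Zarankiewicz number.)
z(62, 65; 2, 2) ≤ (1/2)[62 + √(62² + 4·62·65·64)] = (1/2)[62 + √1035524] = 539.8035

Kővári–Sós–Turán: let r_1, ..., r_62 be the row sums and z = Σ r_i the total number of 1s. Each pair of columns can share at most one row with both entries 1 (else a 2×2 all-ones block appears), so Σ_i C(r_i, 2) ≤ C(65, 2) = 2080. By convexity Σ_i C(r_i, 2) ≥ 62·C(z/62, 2) = z(z − 62)/(2·62), giving z² − 62z − 62·65·64 ≤ 0 and hence z ≤ (1/2)[62 + √(3844 + 4·257920)] = (1/2)[62 + √1035524] ≈ (1/2)(62 + 1017.607) = 539.8035.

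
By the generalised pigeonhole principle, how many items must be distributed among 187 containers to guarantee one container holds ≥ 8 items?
n = (8 − 1)·187 + 1 = 1310

By the generalised pigeonhole principle, to guarantee some box contains ≥ r objects we need more than (r − 1) · k objects total. Threshold: n = (r − 1) · k + 1. With r = 8 and k = 187: n = 7 · 187 + 1 = 1309 + 1 = 1310. For n = 1309 = 7 · 187, we can put exactly 7 objects in every box, avoiding 8 in any single one — so 1310 is tight.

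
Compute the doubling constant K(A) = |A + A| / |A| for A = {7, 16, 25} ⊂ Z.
K = |A + A| / |A| = 5/3

Enumerate A + A = {a + b : a, b ∈ A}. With |A| = 3, there are |A|^2 = 9 ordered sum pairs; collecting distinct values, A + A = {14, 23, 32, 41, 50}, so |A + A| = 5. Thus K = 5/3. Here |A + A| = 2|A| − 1 = 5, the minimum possible — so K = 5/3 is minimal, which holds iff A is an arithmetic progression.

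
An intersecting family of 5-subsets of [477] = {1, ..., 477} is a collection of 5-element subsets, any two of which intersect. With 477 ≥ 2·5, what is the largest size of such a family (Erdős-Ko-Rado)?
max |F| = C(476, 4) = 2112169675

The Erdős-Ko-Rado theorem states: for n ≥ 2k, an intersecting family of k-subsets of an n-element set has size at most C(n − 1, k − 1), with equality for 'star' families {A ⊆ [n] : |A| = k, i ∈ A} (fix an element i). For n = 477, k = 5: C(476, 4) = 2112169675.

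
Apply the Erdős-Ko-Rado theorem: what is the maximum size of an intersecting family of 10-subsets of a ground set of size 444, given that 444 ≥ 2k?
max |F| = C(443, 9) = 1668591560253863245

Erdős-Ko-Rado (1961): when n ≥ 2k, max |F| = C(n−1, k−1). The bound is attained by the star {A : i ∈ A} for any fixed i ∈ [n]. Here C(444−1, 10−1) = C(443, 9) = 1668591560253863245.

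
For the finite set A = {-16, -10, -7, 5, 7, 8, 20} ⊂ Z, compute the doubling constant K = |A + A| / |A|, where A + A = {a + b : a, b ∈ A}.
K = |A + A| / |A| = 25/7

Enumerate A + A = {a + b : a, b ∈ A}. With |A| = 7, there are |A|^2 = 49 ordered sum pairs; collecting distinct values, A + A = {-32, -26, -23, -20, -17, -14, -11, -9, -8, -5, -3, -2, 0, 1, 4, 10, 12, 13, 14, 15, 16, 25, 27, 28, 40}, so |A + A| = 25. Thus K = 25/7. For comparison, the minimum possible |A + A| over all 7-element sets is 2·7 − 1 = 13 (so min K = 13/7), attained only by arithmetic progressions.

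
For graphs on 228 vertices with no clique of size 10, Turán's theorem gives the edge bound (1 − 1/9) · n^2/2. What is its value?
Turán density bound = (8/9) · 228^2/2 = 23104

Turán's theorem: ex(n, K_{r+1}) is achieved by the complete r-partite Turán graph T(n, r) with parts as balanced as possible, and is at most (1 − 1/r) · n^2/2. For r = 9, n = 228: the density bound is (8/9) · 51984/2 = 23104. The integer-valued extremum is e(T(228, 9)) = 23103, which is strictly less than the density bound 23104 since 9 ∤ 228 (the parts of T(228, 9) cannot all be equal).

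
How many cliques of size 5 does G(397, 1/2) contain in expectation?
E[# K_5] = C(397, 5) · (1/2)^C(5, 2) = 80129109159 / 2^10 ≈ 78251083.163086

For each 5-subset S of vertices (there are C(397, 5) = 80129109159 such S), let X_S = 1 if S induces a K_5 (all C(5, 2) = 10 edges present). Then P(X_S = 1) = (1/2)^10 = 1/1024. By linearity of expectation, E[# K_5] = C(397, 5) · (1/2)^10 = 80129109159 / 1024 ≈ 78251083.163086.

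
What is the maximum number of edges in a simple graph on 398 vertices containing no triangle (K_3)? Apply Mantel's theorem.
ex(398, K_3) = ⌊398^2/4⌋ = 39601

Mantel (1907): a triangle-free graph on n vertices has at most ⌊n^2/4⌋ edges, with equality for the complete bipartite graph K_{⌊n/2⌋, ⌈n/2⌉}. For n = 398: ⌊398^2/4⌋ = ⌊158404/4⌋ = 39601. The extremal graph is K_{199, 199}, which has 199·199 = 39601 edges.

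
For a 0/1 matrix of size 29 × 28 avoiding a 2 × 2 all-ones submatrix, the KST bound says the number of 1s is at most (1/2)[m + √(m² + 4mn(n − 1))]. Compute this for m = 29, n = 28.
z(29, 28; 2, 2) ≤ (1/2)[29 + √(29² + 4·29·28·27)] = (1/2)[29 + √88537] = 163.2758

Kővári–Sós–Turán: let r_1, ..., r_29 be the row sums and z = Σ r_i the total number of 1s. Each pair of columns can share at most one row with both entries 1 (else a 2×2 all-ones block appears), so Σ_i C(r_i, 2) ≤ C(28, 2) = 378. By convexity Σ_i C(r_i, 2) ≥ 29·C(z/29, 2) = z(z − 29)/(2·29), giving z² − 29z − 29·28·27 ≤ 0 and hence z ≤ (1/2)[29 + √(841 + 4·21924)] = (1/2)[29 + √88537] ≈ (1/2)(29 + 297.5517) = 163.2758.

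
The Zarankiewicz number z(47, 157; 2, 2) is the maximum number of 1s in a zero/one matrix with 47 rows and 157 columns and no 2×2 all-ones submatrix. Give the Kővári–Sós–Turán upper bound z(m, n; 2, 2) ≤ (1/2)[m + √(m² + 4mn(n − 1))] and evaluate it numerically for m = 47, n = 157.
z(47, 157; 2, 2) ≤ (1/2)[47 + √(47² + 4·47·157·156)] = (1/2)[47 + √4606705] = 1096.6618

Kővári–Sós–Turán: let r_1, ..., r_47 be the row sums and z = Σ r_i the total number of 1s. Each pair of columns can share at most one row with both entries 1 (else a 2×2 all-ones block appears), so Σ_i C(r_i, 2) ≤ C(157, 2) = 12246. By convexity Σ_i C(r_i, 2) ≥ 47·C(z/47, 2) = z(z − 47)/(2·47), giving z² − 47z − 47·157·156 ≤ 0 and hence z ≤ (1/2)[47 + √(2209 + 4·1151124)] = (1/2)[47 + √4606705] ≈ (1/2)(47 + 2146.3236) = 1096.6618.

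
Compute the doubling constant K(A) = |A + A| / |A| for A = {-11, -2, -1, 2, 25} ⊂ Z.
K = |A + A| / |A| = 15/5 = 3

Enumerate A + A = {a + b : a, b ∈ A}. With |A| = 5, there are |A|^2 = 25 ordered sum pairs; collecting distinct values, A + A = {-22, -13, -12, -9, -4, -3, -2, 0, 1, 4, 14, 23, 24, 27, 50}, so |A + A| = 15. Thus K = 15/5 = 3. For comparison, the minimum possible |A + A| over all 5-element sets is 2·5 − 1 = 9 (so min K = 9/5), attained only by arithmetic progressions.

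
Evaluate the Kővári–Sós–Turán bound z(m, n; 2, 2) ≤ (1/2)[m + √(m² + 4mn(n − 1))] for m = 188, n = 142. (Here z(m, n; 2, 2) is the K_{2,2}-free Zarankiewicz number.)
z(188, 142; 2, 2) ≤ (1/2)[188 + √(188² + 4·188·142·141)] = (1/2)[188 + √15091888] = 2036.414

Kővári–Sós–Turán: let r_1, ..., r_188 be the row sums and z = Σ r_i the total number of 1s. Each pair of columns can share at most one row with both entries 1 (else a 2×2 all-ones block appears), so Σ_i C(r_i, 2) ≤ C(142, 2) = 10011. By convexity Σ_i C(r_i, 2) ≥ 188·C(z/188, 2) = z(z − 188)/(2·188), giving z² − 188z − 188·142·141 ≤ 0 and hence z ≤ (1/2)[188 + √(35344 + 4·3764136)] = (1/2)[188 + √15091888] ≈ (1/2)(188 + 3884.8279) = 2036.414.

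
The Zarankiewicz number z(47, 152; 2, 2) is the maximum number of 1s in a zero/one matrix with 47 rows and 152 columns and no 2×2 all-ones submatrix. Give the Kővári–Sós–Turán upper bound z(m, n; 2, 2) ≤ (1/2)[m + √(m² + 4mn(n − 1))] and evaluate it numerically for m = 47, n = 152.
z(47, 152; 2, 2) ≤ (1/2)[47 + √(47² + 4·47·152·151)] = (1/2)[47 + √4317185] = 1062.3918

Kővári–Sós–Turán: let r_1, ..., r_47 be the row sums and z = Σ r_i the total number of 1s. Each pair of columns can share at most one row with both entries 1 (else a 2×2 all-ones block appears), so Σ_i C(r_i, 2) ≤ C(152, 2) = 11476. By convexity Σ_i C(r_i, 2) ≥ 47·C(z/47, 2) = z(z − 47)/(2·47), giving z² − 47z − 47·152·151 ≤ 0 and hence z ≤ (1/2)[47 + √(2209 + 4·1078744)] = (1/2)[47 + √4317185] ≈ (1/2)(47 + 2077.7837) = 1062.3918.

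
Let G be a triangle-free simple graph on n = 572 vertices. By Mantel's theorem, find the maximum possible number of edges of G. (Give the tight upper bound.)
ex(572, K_3) = ⌊572^2/4⌋ = 81796

Mantel (1907): a triangle-free graph on n vertices has at most ⌊n^2/4⌋ edges, with equality for the complete bipartite graph K_{⌊n/2⌋, ⌈n/2⌉}. For n = 572: ⌊572^2/4⌋ = ⌊327184/4⌋ = 81796. The extremal graph is K_{286, 286}, which has 286·286 = 81796 edges.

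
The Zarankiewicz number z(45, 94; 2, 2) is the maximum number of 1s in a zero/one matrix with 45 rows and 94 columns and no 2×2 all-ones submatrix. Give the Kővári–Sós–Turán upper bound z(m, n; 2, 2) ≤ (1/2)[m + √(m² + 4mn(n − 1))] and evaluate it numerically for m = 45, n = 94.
z(45, 94; 2, 2) ≤ (1/2)[45 + √(45² + 4·45·94·93)] = (1/2)[45 + √1575585] = 650.1115

Kővári–Sós–Turán: let r_1, ..., r_45 be the row sums and z = Σ r_i the total number of 1s. Each pair of columns can share at most one row with both entries 1 (else a 2×2 all-ones block appears), so Σ_i C(r_i, 2) ≤ C(94, 2) = 4371. By convexity Σ_i C(r_i, 2) ≥ 45·C(z/45, 2) = z(z − 45)/(2·45), giving z² − 45z − 45·94·93 ≤ 0 and hence z ≤ (1/2)[45 + √(2025 + 4·393390)] = (1/2)[45 + √1575585] ≈ (1/2)(45 + 1255.2231) = 650.1115.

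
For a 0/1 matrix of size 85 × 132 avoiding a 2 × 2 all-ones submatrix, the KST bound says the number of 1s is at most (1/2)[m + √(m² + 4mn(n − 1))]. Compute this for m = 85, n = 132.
z(85, 132; 2, 2) ≤ (1/2)[85 + √(85² + 4·85·132·131)] = (1/2)[85 + √5886505] = 1255.606

Kővári–Sós–Turán: let r_1, ..., r_85 be the row sums and z = Σ r_i the total number of 1s. Each pair of columns can share at most one row with both entries 1 (else a 2×2 all-ones block appears), so Σ_i C(r_i, 2) ≤ C(132, 2) = 8646. By convexity Σ_i C(r_i, 2) ≥ 85·C(z/85, 2) = z(z − 85)/(2·85), giving z² − 85z − 85·132·131 ≤ 0 and hence z ≤ (1/2)[85 + √(7225 + 4·1469820)] = (1/2)[85 + √5886505] ≈ (1/2)(85 + 2426.2121) = 1255.606.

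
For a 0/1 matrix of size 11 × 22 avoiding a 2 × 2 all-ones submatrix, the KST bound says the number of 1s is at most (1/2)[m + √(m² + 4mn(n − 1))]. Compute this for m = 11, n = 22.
z(11, 22; 2, 2) ≤ (1/2)[11 + √(11² + 4·11·22·21)] = (1/2)[11 + √20449] = 77

Kővári–Sós–Turán: let r_1, ..., r_11 be the row sums and z = Σ r_i the total number of 1s. Each pair of columns can share at most one row with both entries 1 (else a 2×2 all-ones block appears), so Σ_i C(r_i, 2) ≤ C(22, 2) = 231. By convexity Σ_i C(r_i, 2) ≥ 11·C(z/11, 2) = z(z − 11)/(2·11), giving z² − 11z − 11·22·21 ≤ 0 and hence z ≤ (1/2)[11 + √(121 + 4·5082)] = (1/2)[11 + √20449] ≈ (1/2)(11 + 143) = 77.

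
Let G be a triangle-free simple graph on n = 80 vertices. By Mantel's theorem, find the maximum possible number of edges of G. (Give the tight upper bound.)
ex(80, K_3) = ⌊80^2/4⌋ = 1600

Mantel (1907): a triangle-free graph on n vertices has at most ⌊n^2/4⌋ edges, with equality for the complete bipartite graph K_{⌊n/2⌋, ⌈n/2⌉}. For n = 80: ⌊80^2/4⌋ = ⌊6400/4⌋ = 1600. The extremal graph is K_{40, 40}, which has 40·40 = 1600 edges.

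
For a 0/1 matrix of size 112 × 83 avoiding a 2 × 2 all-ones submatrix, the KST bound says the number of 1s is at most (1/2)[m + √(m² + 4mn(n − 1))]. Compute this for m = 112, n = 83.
z(112, 83; 2, 2) ≤ (1/2)[112 + √(112² + 4·112·83·82)] = (1/2)[112 + √3061632] = 930.876

Kővári–Sós–Turán: let r_1, ..., r_112 be the row sums and z = Σ r_i the total number of 1s. Each pair of columns can share at most one row with both entries 1 (else a 2×2 all-ones block appears), so Σ_i C(r_i, 2) ≤ C(83, 2) = 3403. By convexity Σ_i C(r_i, 2) ≥ 112·C(z/112, 2) = z(z − 112)/(2·112), giving z² − 112z − 112·83·82 ≤ 0 and hence z ≤ (1/2)[112 + √(12544 + 4·762272)] = (1/2)[112 + √3061632] ≈ (1/2)(112 + 1749.752) = 930.876.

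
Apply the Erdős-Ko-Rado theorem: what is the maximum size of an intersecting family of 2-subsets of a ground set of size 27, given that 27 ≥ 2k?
max |F| = C(26, 1) = 26

Erdős-Ko-Rado (1961): when n ≥ 2k, max |F| = C(n−1, k−1). The bound is attained by the star {A : i ∈ A} for any fixed i ∈ [n]. Here C(27−1, 2−1) = C(26, 1) = 26.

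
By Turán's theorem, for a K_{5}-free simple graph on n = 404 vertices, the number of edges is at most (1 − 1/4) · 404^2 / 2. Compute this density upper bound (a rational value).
Turán density bound = (3/4) · 404^2/2 = 61206

Turán's theorem: ex(n, K_{r+1}) is achieved by the complete r-partite Turán graph T(n, r) with parts as balanced as possible, and is at most (1 − 1/r) · n^2/2. For r = 4, n = 404: the density bound is (3/4) · 163216/2 = 61206. Since 4 ∣ 404, the Turán graph T(404, 4) has parts of equal size 101, and its edge count e(T(404, 4)) = 61206 attains the density bound exactly.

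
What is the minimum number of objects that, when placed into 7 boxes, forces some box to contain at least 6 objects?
n = (6 − 1)·7 + 1 = 36

By the generalised pigeonhole principle, to guarantee some box contains ≥ r objects we need more than (r − 1) · k objects total. Threshold: n = (r − 1) · k + 1. With r = 6 and k = 7: n = 5 · 7 + 1 = 35 + 1 = 36. For n = 35 = 5 · 7, we can put exactly 5 objects in every box, avoiding 6 in any single one — so 36 is tight.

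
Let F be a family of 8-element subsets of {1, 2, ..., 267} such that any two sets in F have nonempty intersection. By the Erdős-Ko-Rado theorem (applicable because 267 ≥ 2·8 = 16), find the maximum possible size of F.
max |F| = C(266, 7) = 17265207256440

The Erdős-Ko-Rado theorem states: for n ≥ 2k, an intersecting family of k-subsets of an n-element set has size at most C(n − 1, k − 1), with equality for 'star' families {A ⊆ [n] : |A| = k, i ∈ A} (fix an element i). For n = 267, k = 8: C(266, 7) = 17265207256440.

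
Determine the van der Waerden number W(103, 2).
W(103, 2) = 103 + 1 = 104

A 2-term AP is any pair of integers, so a monochromatic 2-AP exists iff some colour is used at least twice. With 103 colours, the colouring i ↦ i on {1, ..., 103} uses each colour once, avoiding any monochromatic pair, so W(103, 2) > 103. For {1, ..., 104}, pigeonhole forces two integers of the same colour, which form a monochromatic 2-AP. Hence W(103, 2) = 104.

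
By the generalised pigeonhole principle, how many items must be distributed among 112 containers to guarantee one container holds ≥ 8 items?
n = (8 − 1)·112 + 1 = 785

By the generalised pigeonhole principle, to guarantee some box contains ≥ r objects we need more than (r − 1) · k objects total. Threshold: n = (r − 1) · k + 1. With r = 8 and k = 112: n = 7 · 112 + 1 = 784 + 1 = 785. For n = 784 = 7 · 112, we can put exactly 7 objects in every box, avoiding 8 in any single one — so 785 is tight.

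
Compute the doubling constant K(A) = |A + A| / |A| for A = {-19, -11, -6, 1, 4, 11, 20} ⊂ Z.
K = |A + A| / |A| = 27/7

Enumerate A + A = {a + b : a, b ∈ A}. With |A| = 7, there are |A|^2 = 49 ordered sum pairs; collecting distinct values, A + A = {-38, -30, -25, -22, -18, -17, -15, -12, -10, -8, -7, -5, -2, 0, 1, 2, 5, 8, 9, 12, 14, 15, 21, 22, 24, 31, 40}, so |A + A| = 27. Thus K = 27/7. For comparison, the minimum possible |A + A| over all 7-element sets is 2·7 − 1 = 13 (so min K = 13/7), attained only by arithmetic progressions.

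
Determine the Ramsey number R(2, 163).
R(2, 163) = 163

R(2, k) = k for all k ≥ 2: in a 2-colouring of K_k, either some edge is red (a red K_2) or all edges are blue (a blue K_k). And K_{162} coloured all-blue has no blue K_163, so R(2, 163) > 162. Hence R(2, 163) = 163.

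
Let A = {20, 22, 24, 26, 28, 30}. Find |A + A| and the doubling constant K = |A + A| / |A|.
K = |A + A| / |A| = 11/6

Enumerate A + A = {a + b : a, b ∈ A}. With |A| = 6, there are |A|^2 = 36 ordered sum pairs; collecting distinct values, A + A = {40, 42, 44, 46, 48, 50, 52, 54, 56, 58, 60}, so |A + A| = 11. Thus K = 11/6. Here |A + A| = 2|A| − 1 = 11, the minimum possible — so K = 11/6 is minimal, which holds iff A is an arithmetic progression.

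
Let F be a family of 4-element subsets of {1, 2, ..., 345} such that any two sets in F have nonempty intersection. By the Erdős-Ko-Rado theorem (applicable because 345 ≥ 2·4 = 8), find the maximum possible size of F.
max |F| = C(344, 3) = 6725544

The Erdős-Ko-Rado theorem states: for n ≥ 2k, an intersecting family of k-subsets of an n-element set has size at most C(n − 1, k − 1), with equality for 'star' families {A ⊆ [n] : |A| = k, i ∈ A} (fix an element i). For n = 345, k = 4: C(344, 3) = 6725544.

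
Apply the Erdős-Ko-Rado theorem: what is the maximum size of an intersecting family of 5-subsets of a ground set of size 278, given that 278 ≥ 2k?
max |F| = C(277, 4) = 240027425

Erdős-Ko-Rado (1961): when n ≥ 2k, max |F| = C(n−1, k−1). The bound is attained by the star {A : i ∈ A} for any fixed i ∈ [n]. Here C(278−1, 5−1) = C(277, 4) = 240027425.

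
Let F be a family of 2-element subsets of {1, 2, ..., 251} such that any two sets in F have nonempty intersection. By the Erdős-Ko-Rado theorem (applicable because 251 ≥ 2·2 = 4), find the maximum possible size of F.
max |F| = C(250, 1) = 250

Erdős-Ko-Rado (1961): when n ≥ 2k, max |F| = C(n−1, k−1). The bound is attained by the star {A : i ∈ A} for any fixed i ∈ [n]. Here C(251−1, 2−1) = C(250, 1) = 250.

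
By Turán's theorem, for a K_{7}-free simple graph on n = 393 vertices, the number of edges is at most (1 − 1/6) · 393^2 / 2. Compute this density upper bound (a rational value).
Turán density bound = (5/6) · 393^2/2 = 257415/4 ≈ 64353.75

Turán's theorem: ex(n, K_{r+1}) is achieved by the complete r-partite Turán graph T(n, r) with parts as balanced as possible, and is at most (1 − 1/r) · n^2/2. For r = 6, n = 393: the density bound is (5/6) · 154449/2 = 257415/4 ≈ 64353.75. The integer-valued extremum is e(T(393, 6)) = 64353, which is strictly less than the density bound 257415/4 since 6 ∤ 393 (the parts of T(393, 6) cannot all be equal).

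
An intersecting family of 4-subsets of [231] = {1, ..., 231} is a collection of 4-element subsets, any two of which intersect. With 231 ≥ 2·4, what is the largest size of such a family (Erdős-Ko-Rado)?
max |F| = C(230, 3) = 2001460

The Erdős-Ko-Rado theorem states: for n ≥ 2k, an intersecting family of k-subsets of an n-element set has size at most C(n − 1, k − 1), with equality for 'star' families {A ⊆ [n] : |A| = k, i ∈ A} (fix an element i). For n = 231, k = 4: C(230, 3) = 2001460.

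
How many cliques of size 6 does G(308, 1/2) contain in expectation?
E[# K_6] = C(308, 6) · (1/2)^C(6, 2) = 1129000342008 / 2^15 = 141125042751/4096 ≈ 34454356.140381

For each 6-subset S of vertices (there are C(308, 6) = 1129000342008 such S), let X_S = 1 if S induces a K_6 (all C(6, 2) = 15 edges present). Then P(X_S = 1) = (1/2)^15 = 1/32768. By linearity of expectation, E[# K_6] = C(308, 6) · (1/2)^15 = 1129000342008 / 32768 = 141125042751/4096 ≈ 34454356.140381.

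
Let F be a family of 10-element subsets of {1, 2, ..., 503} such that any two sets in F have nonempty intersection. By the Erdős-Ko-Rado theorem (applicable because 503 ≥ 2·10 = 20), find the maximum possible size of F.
max |F| = C(502, 9) = 5190969963578756500

Erdős-Ko-Rado (1961): when n ≥ 2k, max |F| = C(n−1, k−1). The bound is attained by the star {A : i ∈ A} for any fixed i ∈ [n]. Here C(503−1, 10−1) = C(502, 9) = 5190969963578756500.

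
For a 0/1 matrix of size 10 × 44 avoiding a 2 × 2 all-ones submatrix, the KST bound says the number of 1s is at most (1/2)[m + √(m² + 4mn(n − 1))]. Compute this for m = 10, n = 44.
z(10, 44; 2, 2) ≤ (1/2)[10 + √(10² + 4·10·44·43)] = (1/2)[10 + √75780] = 142.6408

Kővári–Sós–Turán: let r_1, ..., r_10 be the row sums and z = Σ r_i the total number of 1s. Each pair of columns can share at most one row with both entries 1 (else a 2×2 all-ones block appears), so Σ_i C(r_i, 2) ≤ C(44, 2) = 946. By convexity Σ_i C(r_i, 2) ≥ 10·C(z/10, 2) = z(z − 10)/(2·10), giving z² − 10z − 10·44·43 ≤ 0 and hence z ≤ (1/2)[10 + √(100 + 4·18920)] = (1/2)[10 + √75780] ≈ (1/2)(10 + 275.2817) = 142.6408.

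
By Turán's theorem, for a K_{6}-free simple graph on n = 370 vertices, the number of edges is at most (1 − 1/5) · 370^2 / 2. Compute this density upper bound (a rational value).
Turán density bound = (4/5) · 370^2/2 = 54760

Turán's theorem: ex(n, K_{r+1}) is achieved by the complete r-partite Turán graph T(n, r) with parts as balanced as possible, and is at most (1 − 1/r) · n^2/2. For r = 5, n = 370: the density bound is (4/5) · 136900/2 = 54760. Since 5 ∣ 370, the Turán graph T(370, 5) has parts of equal size 74, and its edge count e(T(370, 5)) = 54760 attains the density bound exactly.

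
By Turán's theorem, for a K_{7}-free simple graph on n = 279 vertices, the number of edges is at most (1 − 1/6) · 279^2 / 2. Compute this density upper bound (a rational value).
Turán density bound = (5/6) · 279^2/2 = 129735/4 ≈ 32433.75

Turán's theorem: ex(n, K_{r+1}) is achieved by the complete r-partite Turán graph T(n, r) with parts as balanced as possible, and is at most (1 − 1/r) · n^2/2. For r = 6, n = 279: the density bound is (5/6) · 77841/2 = 129735/4 ≈ 32433.75. The integer-valued extremum is e(T(279, 6)) = 32433, which is strictly less than the density bound 129735/4 since 6 ∤ 279 (the parts of T(279, 6) cannot all be equal).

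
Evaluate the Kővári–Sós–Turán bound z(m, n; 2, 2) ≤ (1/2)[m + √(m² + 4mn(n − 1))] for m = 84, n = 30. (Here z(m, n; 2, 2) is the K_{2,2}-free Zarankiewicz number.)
z(84, 30; 2, 2) ≤ (1/2)[84 + √(84² + 4·84·30·29)] = (1/2)[84 + √299376] = 315.5763

Kővári–Sós–Turán: let r_1, ..., r_84 be the row sums and z = Σ r_i the total number of 1s. Each pair of columns can share at most one row with both entries 1 (else a 2×2 all-ones block appears), so Σ_i C(r_i, 2) ≤ C(30, 2) = 435. By convexity Σ_i C(r_i, 2) ≥ 84·C(z/84, 2) = z(z − 84)/(2·84), giving z² − 84z − 84·30·29 ≤ 0 and hence z ≤ (1/2)[84 + √(7056 + 4·73080)] = (1/2)[84 + √299376] ≈ (1/2)(84 + 547.1526) = 315.5763.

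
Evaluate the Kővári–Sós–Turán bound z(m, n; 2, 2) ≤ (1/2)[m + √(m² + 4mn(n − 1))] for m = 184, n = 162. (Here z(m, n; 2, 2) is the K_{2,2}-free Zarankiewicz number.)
z(184, 162; 2, 2) ≤ (1/2)[184 + √(184² + 4·184·162·161)] = (1/2)[184 + √19230208] = 2284.6131

Kővári–Sós–Turán: let r_1, ..., r_184 be the row sums and z = Σ r_i the total number of 1s. Each pair of columns can share at most one row with both entries 1 (else a 2×2 all-ones block appears), so Σ_i C(r_i, 2) ≤ C(162, 2) = 13041. By convexity Σ_i C(r_i, 2) ≥ 184·C(z/184, 2) = z(z − 184)/(2·184), giving z² − 184z − 184·162·161 ≤ 0 and hence z ≤ (1/2)[184 + √(33856 + 4·4799088)] = (1/2)[184 + √19230208] ≈ (1/2)(184 + 4385.2261) = 2284.6131.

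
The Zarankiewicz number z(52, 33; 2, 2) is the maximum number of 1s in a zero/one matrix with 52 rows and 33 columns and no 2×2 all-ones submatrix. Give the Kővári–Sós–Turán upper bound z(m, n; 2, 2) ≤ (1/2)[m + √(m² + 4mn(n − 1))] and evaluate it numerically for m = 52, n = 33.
z(52, 33; 2, 2) ≤ (1/2)[52 + √(52² + 4·52·33·32)] = (1/2)[52 + √222352] = 261.7711

Kővári–Sós–Turán: let r_1, ..., r_52 be the row sums and z = Σ r_i the total number of 1s. Each pair of columns can share at most one row with both entries 1 (else a 2×2 all-ones block appears), so Σ_i C(r_i, 2) ≤ C(33, 2) = 528. By convexity Σ_i C(r_i, 2) ≥ 52·C(z/52, 2) = z(z − 52)/(2·52), giving z² − 52z − 52·33·32 ≤ 0 and hence z ≤ (1/2)[52 + √(2704 + 4·54912)] = (1/2)[52 + √222352] ≈ (1/2)(52 + 471.5422) = 261.7711.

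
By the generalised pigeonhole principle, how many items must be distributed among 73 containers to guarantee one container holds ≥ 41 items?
n = (41 − 1)·73 + 1 = 2921

By the generalised pigeonhole principle, to guarantee some box contains ≥ r objects we need more than (r − 1) · k objects total. Threshold: n = (r − 1) · k + 1. With r = 41 and k = 73: n = 40 · 73 + 1 = 2920 + 1 = 2921. For n = 2920 = 40 · 73, we can put exactly 40 objects in every box, avoiding 41 in any single one — so 2921 is tight.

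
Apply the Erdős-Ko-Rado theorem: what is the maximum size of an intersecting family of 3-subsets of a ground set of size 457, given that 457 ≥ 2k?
max |F| = C(456, 2) = 103740

The Erdős-Ko-Rado theorem states: for n ≥ 2k, an intersecting family of k-subsets of an n-element set has size at most C(n − 1, k − 1), with equality for 'star' families {A ⊆ [n] : |A| = k, i ∈ A} (fix an element i). For n = 457, k = 3: C(456, 2) = 103740.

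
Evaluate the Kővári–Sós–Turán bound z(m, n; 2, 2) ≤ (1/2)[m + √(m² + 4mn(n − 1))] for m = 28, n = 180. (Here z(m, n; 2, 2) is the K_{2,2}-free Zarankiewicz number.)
z(28, 180; 2, 2) ≤ (1/2)[28 + √(28² + 4·28·180·179)] = (1/2)[28 + √3609424] = 963.9242

Kővári–Sós–Turán: let r_1, ..., r_28 be the row sums and z = Σ r_i the total number of 1s. Each pair of columns can share at most one row with both entries 1 (else a 2×2 all-ones block appears), so Σ_i C(r_i, 2) ≤ C(180, 2) = 16110. By convexity Σ_i C(r_i, 2) ≥ 28·C(z/28, 2) = z(z − 28)/(2·28), giving z² − 28z − 28·180·179 ≤ 0 and hence z ≤ (1/2)[28 + √(784 + 4·902160)] = (1/2)[28 + √3609424] ≈ (1/2)(28 + 1899.8484) = 963.9242.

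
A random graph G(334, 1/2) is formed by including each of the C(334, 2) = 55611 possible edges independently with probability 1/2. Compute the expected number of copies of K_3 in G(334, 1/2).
E[# K_3] = C(334, 3) · (1/2)^C(3, 2) = 6154284 / 2^3 = 1538571/2 = 769285.5

For each 3-subset S of vertices (there are C(334, 3) = 6154284 such S), let X_S = 1 if S induces a K_3 (all C(3, 2) = 3 edges present). Then P(X_S = 1) = (1/2)^3 = 1/8. By linearity of expectation, E[# K_3] = C(334, 3) · (1/2)^3 = 6154284 / 8 = 1538571/2 = 769285.5.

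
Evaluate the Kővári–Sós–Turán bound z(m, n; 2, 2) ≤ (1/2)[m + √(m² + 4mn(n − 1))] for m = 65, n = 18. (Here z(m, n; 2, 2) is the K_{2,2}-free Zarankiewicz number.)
z(65, 18; 2, 2) ≤ (1/2)[65 + √(65² + 4·65·18·17)] = (1/2)[65 + √83785] = 177.2282

Kővári–Sós–Turán: let r_1, ..., r_65 be the row sums and z = Σ r_i the total number of 1s. Each pair of columns can share at most one row with both entries 1 (else a 2×2 all-ones block appears), so Σ_i C(r_i, 2) ≤ C(18, 2) = 153. By convexity Σ_i C(r_i, 2) ≥ 65·C(z/65, 2) = z(z − 65)/(2·65), giving z² − 65z − 65·18·17 ≤ 0 and hence z ≤ (1/2)[65 + √(4225 + 4·19890)] = (1/2)[65 + √83785] ≈ (1/2)(65 + 289.4564) = 177.2282.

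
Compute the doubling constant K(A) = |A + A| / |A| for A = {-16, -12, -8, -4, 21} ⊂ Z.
K = |A + A| / |A| = 12/5

Enumerate A + A = {a + b : a, b ∈ A}. With |A| = 5, there are |A|^2 = 25 ordered sum pairs; collecting distinct values, A + A = {-32, -28, -24, -20, -16, -12, -8, 5, 9, 13, 17, 42}, so |A + A| = 12. Thus K = 12/5. For comparison, the minimum possible |A + A| over all 5-element sets is 2·5 − 1 = 9 (so min K = 9/5), attained only by arithmetic progressions.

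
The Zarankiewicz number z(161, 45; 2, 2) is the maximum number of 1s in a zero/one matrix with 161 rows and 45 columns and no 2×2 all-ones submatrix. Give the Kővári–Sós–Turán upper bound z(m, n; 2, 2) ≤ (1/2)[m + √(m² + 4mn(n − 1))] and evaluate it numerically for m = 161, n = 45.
z(161, 45; 2, 2) ≤ (1/2)[161 + √(161² + 4·161·45·44)] = (1/2)[161 + √1301041] = 650.8159

Kővári–Sós–Turán: let r_1, ..., r_161 be the row sums and z = Σ r_i the total number of 1s. Each pair of columns can share at most one row with both entries 1 (else a 2×2 all-ones block appears), so Σ_i C(r_i, 2) ≤ C(45, 2) = 990. By convexity Σ_i C(r_i, 2) ≥ 161·C(z/161, 2) = z(z − 161)/(2·161), giving z² − 161z − 161·45·44 ≤ 0 and hence z ≤ (1/2)[161 + √(25921 + 4·318780)] = (1/2)[161 + √1301041] ≈ (1/2)(161 + 1140.6318) = 650.8159.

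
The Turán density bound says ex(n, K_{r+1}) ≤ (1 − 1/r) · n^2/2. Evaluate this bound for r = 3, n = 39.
Turán density bound = (2/3) · 39^2/2 = 507

Turán's theorem: ex(n, K_{r+1}) is achieved by the complete r-partite Turán graph T(n, r) with parts as balanced as possible, and is at most (1 − 1/r) · n^2/2. For r = 3, n = 39: the density bound is (2/3) · 1521/2 = 507. Since 3 ∣ 39, the Turán graph T(39, 3) has parts of equal size 13, and its edge count e(T(39, 3)) = 507 attains the density bound exactly.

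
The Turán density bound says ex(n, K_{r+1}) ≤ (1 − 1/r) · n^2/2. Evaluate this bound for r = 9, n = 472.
Turán density bound = (8/9) · 472^2/2 = 891136/9 ≈ 99015.1111

Turán's theorem: ex(n, K_{r+1}) is achieved by the complete r-partite Turán graph T(n, r) with parts as balanced as possible, and is at most (1 − 1/r) · n^2/2. For r = 9, n = 472: the density bound is (8/9) · 222784/2 = 891136/9 ≈ 99015.1111. The integer-valued extremum is e(T(472, 9)) = 99014, which is strictly less than the density bound 891136/9 since 9 ∤ 472 (the parts of T(472, 9) cannot all be equal).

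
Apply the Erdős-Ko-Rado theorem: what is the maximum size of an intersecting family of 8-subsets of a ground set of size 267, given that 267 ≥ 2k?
max |F| = C(266, 7) = 17265207256440

Erdős-Ko-Rado (1961): when n ≥ 2k, max |F| = C(n−1, k−1). The bound is attained by the star {A : i ∈ A} for any fixed i ∈ [n]. Here C(267−1, 8−1) = C(266, 7) = 17265207256440.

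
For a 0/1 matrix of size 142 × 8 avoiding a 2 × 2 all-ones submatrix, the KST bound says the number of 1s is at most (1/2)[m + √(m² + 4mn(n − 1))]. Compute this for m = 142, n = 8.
z(142, 8; 2, 2) ≤ (1/2)[142 + √(142² + 4·142·8·7)] = (1/2)[142 + √51972] = 184.9868

Kővári–Sós–Turán: let r_1, ..., r_142 be the row sums and z = Σ r_i the total number of 1s. Each pair of columns can share at most one row with both entries 1 (else a 2×2 all-ones block appears), so Σ_i C(r_i, 2) ≤ C(8, 2) = 28. By convexity Σ_i C(r_i, 2) ≥ 142·C(z/142, 2) = z(z − 142)/(2·142), giving z² − 142z − 142·8·7 ≤ 0 and hence z ≤ (1/2)[142 + √(20164 + 4·7952)] = (1/2)[142 + √51972] ≈ (1/2)(142 + 227.9737) = 184.9868.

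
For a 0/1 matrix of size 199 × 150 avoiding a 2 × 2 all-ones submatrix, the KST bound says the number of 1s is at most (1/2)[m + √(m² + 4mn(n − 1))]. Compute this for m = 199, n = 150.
z(199, 150; 2, 2) ≤ (1/2)[199 + √(199² + 4·199·150·149)] = (1/2)[199 + √17830201] = 2210.7911

Kővári–Sós–Turán: let r_1, ..., r_199 be the row sums and z = Σ r_i the total number of 1s. Each pair of columns can share at most one row with both entries 1 (else a 2×2 all-ones block appears), so Σ_i C(r_i, 2) ≤ C(150, 2) = 11175. By convexity Σ_i C(r_i, 2) ≥ 199·C(z/199, 2) = z(z − 199)/(2·199), giving z² − 199z − 199·150·149 ≤ 0 and hence z ≤ (1/2)[199 + √(39601 + 4·4447650)] = (1/2)[199 + √17830201] ≈ (1/2)(199 + 4222.5823) = 2210.7911.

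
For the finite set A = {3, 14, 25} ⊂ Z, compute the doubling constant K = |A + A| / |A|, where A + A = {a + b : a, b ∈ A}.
K = |A + A| / |A| = 5/3

Enumerate A + A = {a + b : a, b ∈ A}. With |A| = 3, there are |A|^2 = 9 ordered sum pairs; collecting distinct values, A + A = {6, 17, 28, 39, 50}, so |A + A| = 5. Thus K = 5/3. Here |A + A| = 2|A| − 1 = 5, the minimum possible — so K = 5/3 is minimal, which holds iff A is an arithmetic progression.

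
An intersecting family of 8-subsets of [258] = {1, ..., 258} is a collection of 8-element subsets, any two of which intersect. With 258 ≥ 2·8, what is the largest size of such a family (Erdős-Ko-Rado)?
max |F| = C(257, 7) = 13530418594176

Erdős-Ko-Rado (1961): when n ≥ 2k, max |F| = C(n−1, k−1). The bound is attained by the star {A : i ∈ A} for any fixed i ∈ [n]. Here C(258−1, 8−1) = C(257, 7) = 13530418594176.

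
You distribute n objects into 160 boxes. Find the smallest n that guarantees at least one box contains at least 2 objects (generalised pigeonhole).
n = (2 − 1)·160 + 1 = 161

By the generalised pigeonhole principle, to guarantee some box contains ≥ r objects we need more than (r − 1) · k objects total. Threshold: n = (r − 1) · k + 1. With r = 2 and k = 160: n = 1 · 160 + 1 = 160 + 1 = 161. For n = 160 = 1 · 160, we can put exactly 1 objects in every box, avoiding 2 in any single one — so 161 is tight.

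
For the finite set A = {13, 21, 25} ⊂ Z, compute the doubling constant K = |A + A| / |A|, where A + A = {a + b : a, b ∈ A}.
K = |A + A| / |A| = 6/3 = 2

Enumerate A + A = {a + b : a, b ∈ A}. With |A| = 3, there are |A|^2 = 9 ordered sum pairs; collecting distinct values, A + A = {26, 34, 38, 42, 46, 50}, so |A + A| = 6. Thus K = 6/3 = 2. For comparison, the minimum possible |A + A| over all 3-element sets is 2·3 − 1 = 5 (so min K = 5/3), attained only by arithmetic progressions.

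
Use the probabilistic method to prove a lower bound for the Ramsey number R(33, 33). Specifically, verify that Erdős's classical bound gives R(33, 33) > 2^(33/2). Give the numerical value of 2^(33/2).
2^(33/2) = 92681.9; so R(33, 33) > 92681.9

Colour each edge of K_n uniformly at random with red/blue. The expected number of monochromatic K_33 is C(n, 33) · 2 · 2^(−C(33,2)). If C(n, 33) · 2^(1 − C(33,2)) < 1, then with positive probability no monochromatic K_33 exists, so R(33, 33) > n. The standard estimate C(n, 33) ≤ n^33/33! shows this inequality holds whenever n ≤ 2^(33/2) (since 33! · 2^(C(33,2) − 1) > 2^(33^2/2) ≥ n^33). Hence R(33, 33) > 2^(33/2) = 92681.9.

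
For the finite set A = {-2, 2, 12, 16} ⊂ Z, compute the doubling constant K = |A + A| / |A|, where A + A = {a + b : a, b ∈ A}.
K = |A + A| / |A| = 9/4

Enumerate A + A = {a + b : a, b ∈ A}. With |A| = 4, there are |A|^2 = 16 ordered sum pairs; collecting distinct values, A + A = {-4, 0, 4, 10, 14, 18, 24, 28, 32}, so |A + A| = 9. Thus K = 9/4. For comparison, the minimum possible |A + A| over all 4-element sets is 2·4 − 1 = 7 (so min K = 7/4), attained only by arithmetic progressions.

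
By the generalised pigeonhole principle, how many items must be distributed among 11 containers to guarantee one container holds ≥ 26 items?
n = (26 − 1)·11 + 1 = 276

By the generalised pigeonhole principle, to guarantee some box contains ≥ r objects we need more than (r − 1) · k objects total. Threshold: n = (r − 1) · k + 1. With r = 26 and k = 11: n = 25 · 11 + 1 = 275 + 1 = 276. For n = 275 = 25 · 11, we can put exactly 25 objects in every box, avoiding 26 in any single one — so 276 is tight.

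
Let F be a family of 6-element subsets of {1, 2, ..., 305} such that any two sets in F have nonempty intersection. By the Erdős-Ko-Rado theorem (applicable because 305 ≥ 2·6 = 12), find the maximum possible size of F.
max |F| = C(304, 5) = 20932912560

Erdős-Ko-Rado (1961): when n ≥ 2k, max |F| = C(n−1, k−1). The bound is attained by the star {A : i ∈ A} for any fixed i ∈ [n]. Here C(305−1, 6−1) = C(304, 5) = 20932912560.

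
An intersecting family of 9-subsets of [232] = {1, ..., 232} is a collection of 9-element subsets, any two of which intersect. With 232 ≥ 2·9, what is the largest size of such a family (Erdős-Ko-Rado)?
max |F| = C(231, 8) = 177891195843900

Erdős-Ko-Rado (1961): when n ≥ 2k, max |F| = C(n−1, k−1). The bound is attained by the star {A : i ∈ A} for any fixed i ∈ [n]. Here C(232−1, 9−1) = C(231, 8) = 177891195843900.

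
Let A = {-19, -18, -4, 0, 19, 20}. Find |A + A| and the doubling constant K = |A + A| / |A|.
K = |A + A| / |A| = 19/6

Enumerate A + A = {a + b : a, b ∈ A}. With |A| = 6, there are |A|^2 = 36 ordered sum pairs; collecting distinct values, A + A = {-38, -37, -36, -23, -22, -19, -18, -8, -4, 0, 1, 2, 15, 16, 19, 20, 38, 39, 40}, so |A + A| = 19. Thus K = 19/6. For comparison, the minimum possible |A + A| over all 6-element sets is 2·6 − 1 = 11 (so min K = 11/6), attained only by arithmetic progressions.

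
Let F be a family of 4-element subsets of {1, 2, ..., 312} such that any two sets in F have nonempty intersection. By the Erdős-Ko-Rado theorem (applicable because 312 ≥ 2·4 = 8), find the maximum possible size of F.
max |F| = C(311, 3) = 4965115

The Erdős-Ko-Rado theorem states: for n ≥ 2k, an intersecting family of k-subsets of an n-element set has size at most C(n − 1, k − 1), with equality for 'star' families {A ⊆ [n] : |A| = k, i ∈ A} (fix an element i). For n = 312, k = 4: C(311, 3) = 4965115.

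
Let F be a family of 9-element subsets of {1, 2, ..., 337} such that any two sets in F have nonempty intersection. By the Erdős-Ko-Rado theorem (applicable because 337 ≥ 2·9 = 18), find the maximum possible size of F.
max |F| = C(336, 8) = 3704504926004190

The Erdős-Ko-Rado theorem states: for n ≥ 2k, an intersecting family of k-subsets of an n-element set has size at most C(n − 1, k − 1), with equality for 'star' families {A ⊆ [n] : |A| = k, i ∈ A} (fix an element i). For n = 337, k = 9: C(336, 8) = 3704504926004190.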